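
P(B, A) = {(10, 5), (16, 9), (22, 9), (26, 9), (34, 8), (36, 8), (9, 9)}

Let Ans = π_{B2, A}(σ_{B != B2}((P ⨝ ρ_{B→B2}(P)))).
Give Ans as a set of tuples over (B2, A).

{(16, 9), (22, 9), (26, 9), (34, 8), (36, 8), (9, 9)}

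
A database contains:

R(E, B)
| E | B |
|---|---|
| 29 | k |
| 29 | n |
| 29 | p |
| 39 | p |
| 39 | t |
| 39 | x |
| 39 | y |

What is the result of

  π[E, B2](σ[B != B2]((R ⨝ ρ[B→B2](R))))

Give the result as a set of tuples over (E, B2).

{(29, k), (29, n), (29, p), (39, p), (39, t), (39, x), (39, y)}

ρ[B→B2]: schema becomes (E, B2); tuples unchanged.
Joining R and ρ[B→B2](R) on E yields {(29, k, k), (29, k, n), (29, k, p), (29, n, k), (29, n, n), (29, n, p), (29, p, k), (29, p, n), (29, p, p), (39, p, p), (39, p, t), (39, p, x), (39, p, y), (39, t, p), (39, t, t), (39, t, x), (39, t, y), (39, x, p), (39, x, t), (39, x, x), (39, x, y), (39, y, p), (39, y, t), (39, y, x), (39, y, y)}.
Apply σ_{B != B2}; surviving tuples: {(29, k, n), (29, k, p), (29, n, k), (29, n, p), (29, p, k), (29, p, n), (39, p, t), (39, p, x), (39, p, y), (39, t, p), (39, t, x), (39, t, y), (39, x, p), (39, x, t), (39, x, y), (39, y, p), (39, y, t), (39, y, x)}
Projecting to E, B2 (11 duplicate(s) eliminated): {(29, k), (29, n), (29, p), (39, p), (39, t), (39, x), (39, y)}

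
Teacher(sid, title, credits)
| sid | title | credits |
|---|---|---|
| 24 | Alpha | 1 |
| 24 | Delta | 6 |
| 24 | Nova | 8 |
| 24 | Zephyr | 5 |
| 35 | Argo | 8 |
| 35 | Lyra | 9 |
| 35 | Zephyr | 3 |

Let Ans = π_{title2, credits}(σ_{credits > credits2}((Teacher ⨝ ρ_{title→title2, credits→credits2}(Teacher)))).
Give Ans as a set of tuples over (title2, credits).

ρ[title→title2, credits→credits2]: schema becomes (sid, title2, credits2); tuples unchanged.
Joining Teacher and ρ_{title→title2, credits→credits2}(Teacher) on sid yields {(24, Alpha, 1, Alpha, 1), (24, Alpha, 1, Delta, 6), (24, Alpha, 1, Nova, 8), (24, Alpha, 1, Zephyr, 5), (24, Delta, 6, Alpha, 1), (24, Delta, 6, Delta, 6), (24, Delta, 6, Nova, 8), (24, Delta, 6, Zephyr, 5), (24, Nova, 8, Alpha, 1), (24, Nova, 8, Delta, 6), (24, Nova, 8, Nova, 8), (24, Nova, 8, Zephyr, 5), (24, Zephyr, 5, Alpha, 1), (24, Zephyr, 5, Delta, 6), (24, Zephyr, 5, Nova, 8), (24, Zephyr, 5, Zephyr, 5), (35, Argo, 8, Argo, 8), (35, Argo, 8, Lyra, 9), (35, Argo, 8, Zephyr, 3), (35, Lyra, 9, Argo, 8), (35, Lyra, 9, Lyra, 9), (35, Lyra, 9, Zephyr, 3), (35, Zephyr, 3, Argo, 8), (35, Zephyr, 3, Lyra, 9), (35, Zephyr, 3, Zephyr, 3)}.
Selection credits > credits2: {(24, Delta, 6, Alpha, 1), (24, Delta, 6, Zephyr, 5), (24, Nova, 8, Alpha, 1), (24, Nova, 8, Delta, 6), (24, Nova, 8, Zephyr, 5), (24, Zephyr, 5, Alpha, 1), (35, Argo, 8, Zephyr, 3), (35, Lyra, 9, Argo, 8), (35, Lyra, 9, Zephyr, 3)}
Keep only column(s) title2, credits (1 duplicate(s) eliminated): {(Alpha, 5), (Alpha, 6), (Alpha, 8), (Argo, 9), (Delta, 8), (Zephyr, 6), (Zephyr, 8), (Zephyr, 9)}

{(Alpha, 5), (Alpha, 6), (Alpha, 8), (Argo, 9), (Delta, 8), (Zephyr, 6), (Zephyr, 8), (Zephyr, 9)}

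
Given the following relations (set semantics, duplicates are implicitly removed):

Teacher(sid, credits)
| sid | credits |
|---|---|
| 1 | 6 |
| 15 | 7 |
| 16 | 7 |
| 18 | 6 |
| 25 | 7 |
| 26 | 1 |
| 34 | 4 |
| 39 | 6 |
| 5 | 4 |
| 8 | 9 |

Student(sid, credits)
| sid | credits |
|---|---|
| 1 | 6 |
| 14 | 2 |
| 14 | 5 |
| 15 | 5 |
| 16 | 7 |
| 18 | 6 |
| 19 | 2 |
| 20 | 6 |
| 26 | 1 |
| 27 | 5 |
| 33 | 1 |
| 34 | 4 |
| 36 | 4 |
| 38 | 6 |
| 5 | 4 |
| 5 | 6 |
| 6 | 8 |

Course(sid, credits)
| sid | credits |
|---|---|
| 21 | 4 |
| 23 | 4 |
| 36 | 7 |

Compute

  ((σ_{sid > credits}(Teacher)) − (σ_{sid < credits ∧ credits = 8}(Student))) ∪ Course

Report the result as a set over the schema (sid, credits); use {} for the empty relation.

{(15, 7), (16, 7), (18, 6), (21, 4), (23, 4), (25, 7), (26, 1), (34, 4), (36, 7), (39, 6), (5, 4)}

Filtering on sid > credits leaves {(15, 7), (16, 7), (18, 6), (25, 7), (26, 1), (34, 4), (39, 6), (5, 4)}.
Filtering on sid < credits ∧ credits = 8 leaves {(6, 8)}.
Taking the difference: {(15, 7), (16, 7), (18, 6), (25, 7), (26, 1), (34, 4), (39, 6), (5, 4)}
Taking the union: {(15, 7), (16, 7), (18, 6), (21, 4), (23, 4), (25, 7), (26, 1), (34, 4), (36, 7), (39, 6), (5, 4)}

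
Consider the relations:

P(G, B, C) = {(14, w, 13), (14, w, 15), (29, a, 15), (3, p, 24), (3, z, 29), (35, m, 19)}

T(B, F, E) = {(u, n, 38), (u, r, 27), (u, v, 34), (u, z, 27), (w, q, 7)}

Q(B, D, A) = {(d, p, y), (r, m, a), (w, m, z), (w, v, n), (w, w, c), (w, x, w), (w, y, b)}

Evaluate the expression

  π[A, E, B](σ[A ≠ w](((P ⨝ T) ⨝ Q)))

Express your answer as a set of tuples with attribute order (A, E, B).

{(b, 7, w), (c, 7, w), (n, 7, w), (z, 7, w)}

Joining P and T on B yields {(14, w, 13, q, 7), (14, w, 15, q, 7)}.
Joining (P ⨝ T) and Q on B yields {(14, w, 13, q, 7, m, z), (14, w, 13, q, 7, v, n), (14, w, 13, q, 7, w, c), (14, w, 13, q, 7, x, w), (14, w, 13, q, 7, y, b), (14, w, 15, q, 7, m, z), (14, w, 15, q, 7, v, n), (14, w, 15, q, 7, w, c), (14, w, 15, q, 7, x, w), (14, w, 15, q, 7, y, b)}.
Selection A ≠ w: {(14, w, 13, q, 7, m, z), (14, w, 13, q, 7, v, n), (14, w, 13, q, 7, w, c), (14, w, 13, q, 7, y, b), (14, w, 15, q, 7, m, z), (14, w, 15, q, 7, v, n), (14, w, 15, q, 7, w, c), (14, w, 15, q, 7, y, b)}
Projecting to A, E, B (4 duplicate(s) eliminated): {(b, 7, w), (c, 7, w), (n, 7, w), (z, 7, w)}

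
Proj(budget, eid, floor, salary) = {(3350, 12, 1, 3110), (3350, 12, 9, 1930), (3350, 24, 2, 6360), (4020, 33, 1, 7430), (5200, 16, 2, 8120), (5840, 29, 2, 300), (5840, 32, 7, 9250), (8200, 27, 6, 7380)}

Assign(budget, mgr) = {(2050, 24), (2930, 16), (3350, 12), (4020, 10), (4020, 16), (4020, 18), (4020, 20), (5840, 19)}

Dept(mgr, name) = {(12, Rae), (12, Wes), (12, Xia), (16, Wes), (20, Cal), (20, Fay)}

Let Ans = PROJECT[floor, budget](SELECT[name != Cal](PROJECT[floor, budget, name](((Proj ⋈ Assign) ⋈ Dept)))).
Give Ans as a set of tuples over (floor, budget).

Proj ⋈ Assign (natural join on budget): {(3350, 12, 1, 3110, 12), (3350, 12, 9, 1930, 12), (3350, 24, 2, 6360, 12), (4020, 33, 1, 7430, 10), (4020, 33, 1, 7430, 16), (4020, 33, 1, 7430, 18), (4020, 33, 1, 7430, 20), (5840, 29, 2, 300, 19), (5840, 32, 7, 9250, 19)}
(Proj ⋈ Assign) ⋈ Dept (natural join on mgr): {(3350, 12, 1, 3110, 12, Rae), (3350, 12, 1, 3110, 12, Wes), (3350, 12, 1, 3110, 12, Xia), (3350, 12, 9, 1930, 12, Rae), (3350, 12, 9, 1930, 12, Wes), (3350, 12, 9, 1930, 12, Xia), (3350, 24, 2, 6360, 12, Rae), (3350, 24, 2, 6360, 12, Wes), (3350, 24, 2, 6360, 12, Xia), (4020, 33, 1, 7430, 16, Wes), (4020, 33, 1, 7430, 20, Cal), (4020, 33, 1, 7430, 20, Fay)}
π[floor, budget, name]: project onto (floor, budget, name) → {(1, 3350, Rae), (1, 3350, Wes), (1, 3350, Xia), (1, 4020, Cal), (1, 4020, Fay), (1, 4020, Wes), (2, 3350, Rae), (2, 3350, Wes), (2, 3350, Xia), (9, 3350, Rae), (9, 3350, Wes), (9, 3350, Xia)}
Apply σ_{name != Cal}; surviving tuples: {(1, 3350, Rae), (1, 3350, Wes), (1, 3350, Xia), (1, 4020, Fay), (1, 4020, Wes), (2, 3350, Rae), (2, 3350, Wes), (2, 3350, Xia), (9, 3350, Rae), (9, 3350, Wes), (9, 3350, Xia)}
π[floor, budget]: project onto (floor, budget) (7 duplicate(s) eliminated) → {(1, 3350), (1, 4020), (2, 3350), (9, 3350)}

{(1, 3350), (1, 4020), (2, 3350), (9, 3350)}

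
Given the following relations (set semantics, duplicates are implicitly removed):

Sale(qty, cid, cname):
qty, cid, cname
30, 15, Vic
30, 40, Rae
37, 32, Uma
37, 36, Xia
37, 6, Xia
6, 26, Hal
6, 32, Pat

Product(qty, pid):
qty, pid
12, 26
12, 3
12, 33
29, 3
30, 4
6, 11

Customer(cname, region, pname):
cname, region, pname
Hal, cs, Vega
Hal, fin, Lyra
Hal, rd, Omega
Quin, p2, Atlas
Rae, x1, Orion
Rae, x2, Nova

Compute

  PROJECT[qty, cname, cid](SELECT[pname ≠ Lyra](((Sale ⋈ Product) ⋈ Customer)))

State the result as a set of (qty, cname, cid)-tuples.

{(30, Rae, 40), (6, Hal, 26)}

Sale ⋈ Product (natural join on qty): {(30, 15, Vic, 4), (30, 40, Rae, 4), (6, 26, Hal, 11), (6, 32, Pat, 11)}
(Sale ⋈ Product) ⋈ Customer (natural join on cname): {(30, 40, Rae, 4, x1, Orion), (30, 40, Rae, 4, x2, Nova), (6, 26, Hal, 11, cs, Vega), (6, 26, Hal, 11, fin, Lyra), (6, 26, Hal, 11, rd, Omega)}
Filtering on pname ≠ Lyra leaves {(30, 40, Rae, 4, x1, Orion), (30, 40, Rae, 4, x2, Nova), (6, 26, Hal, 11, cs, Vega), (6, 26, Hal, 11, rd, Omega)}.
Keep only column(s) qty, cname, cid (2 duplicate(s) eliminated): {(30, Rae, 40), (6, Hal, 26)}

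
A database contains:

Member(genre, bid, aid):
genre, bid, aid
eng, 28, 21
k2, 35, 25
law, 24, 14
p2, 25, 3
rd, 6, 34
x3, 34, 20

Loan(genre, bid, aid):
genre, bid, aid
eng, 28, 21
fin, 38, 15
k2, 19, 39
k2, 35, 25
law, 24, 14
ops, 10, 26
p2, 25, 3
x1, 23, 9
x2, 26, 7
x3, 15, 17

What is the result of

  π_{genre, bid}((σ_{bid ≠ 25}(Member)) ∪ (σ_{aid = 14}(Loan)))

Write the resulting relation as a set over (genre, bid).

{(eng, 28), (k2, 35), (law, 24), (rd, 6), (x3, 34)}

σ[bid ≠ 25]: keep tuples satisfying bid ≠ 25 → {(eng, 28, 21), (k2, 35, 25), (law, 24, 14), (rd, 6, 34), (x3, 34, 20)}
σ[aid = 14]: keep tuples satisfying aid = 14 → {(law, 24, 14)}
Union: {(eng, 28, 21), (k2, 35, 25), (law, 24, 14), (rd, 6, 34), (x3, 34, 20)} with {(law, 24, 14)} → {(eng, 28, 21), (k2, 35, 25), (law, 24, 14), (rd, 6, 34), (x3, 34, 20)}
Projecting to genre, bid: {(eng, 28), (k2, 35), (law, 24), (rd, 6), (x3, 34)}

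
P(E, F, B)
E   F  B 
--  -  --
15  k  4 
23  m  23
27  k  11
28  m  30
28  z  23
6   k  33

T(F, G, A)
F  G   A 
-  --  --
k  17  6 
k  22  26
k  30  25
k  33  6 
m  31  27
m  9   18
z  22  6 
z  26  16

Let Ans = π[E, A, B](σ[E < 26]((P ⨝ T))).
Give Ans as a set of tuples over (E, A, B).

{(15, 25, 4), (15, 26, 4), (15, 6, 4), (23, 18, 23), (23, 27, 23), (6, 25, 33), (6, 26, 33), (6, 6, 33)}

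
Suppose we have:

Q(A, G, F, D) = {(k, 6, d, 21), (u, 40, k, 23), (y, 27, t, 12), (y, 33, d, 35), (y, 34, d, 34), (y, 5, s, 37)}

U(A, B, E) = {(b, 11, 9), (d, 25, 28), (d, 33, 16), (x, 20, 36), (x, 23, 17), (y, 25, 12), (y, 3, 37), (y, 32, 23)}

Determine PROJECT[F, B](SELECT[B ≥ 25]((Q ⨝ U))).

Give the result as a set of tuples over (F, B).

Natural join on A: {(y, 27, t, 12, 25, 12), (y, 27, t, 12, 3, 37), (y, 27, t, 12, 32, 23), (y, 33, d, 35, 25, 12), (y, 33, d, 35, 3, 37), (y, 33, d, 35, 32, 23), (y, 34, d, 34, 25, 12), (y, 34, d, 34, 3, 37), (y, 34, d, 34, 32, 23), (y, 5, s, 37, 25, 12), (y, 5, s, 37, 3, 37), (y, 5, s, 37, 32, 23)}
σ[B ≥ 25]: keep tuples satisfying B ≥ 25 → {(y, 27, t, 12, 25, 12), (y, 27, t, 12, 32, 23), (y, 33, d, 35, 25, 12), (y, 33, d, 35, 32, 23), (y, 34, d, 34, 25, 12), (y, 34, d, 34, 32, 23), (y, 5, s, 37, 25, 12), (y, 5, s, 37, 32, 23)}
π[F, B]: project onto (F, B) (2 duplicate(s) eliminated) → {(d, 25), (d, 32), (s, 25), (s, 32), (t, 25), (t, 32)}

{(d, 25), (d, 32), (s, 25), (s, 32), (t, 25), (t, 32)}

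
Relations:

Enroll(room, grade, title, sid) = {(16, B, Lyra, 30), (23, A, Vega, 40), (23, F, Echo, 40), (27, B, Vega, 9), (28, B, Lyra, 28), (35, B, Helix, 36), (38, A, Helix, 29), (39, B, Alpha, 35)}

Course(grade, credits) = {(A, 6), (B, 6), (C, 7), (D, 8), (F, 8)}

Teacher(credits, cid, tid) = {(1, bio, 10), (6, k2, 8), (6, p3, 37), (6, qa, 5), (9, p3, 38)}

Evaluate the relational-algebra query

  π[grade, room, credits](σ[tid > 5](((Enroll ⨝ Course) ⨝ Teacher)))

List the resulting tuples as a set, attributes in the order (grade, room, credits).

{(A, 23, 6), (A, 38, 6), (B, 16, 6), (B, 27, 6), (B, 28, 6), (B, 35, 6), (B, 39, 6)}

Joining Enroll and Course on grade yields {(16, B, Lyra, 30, 6), (23, A, Vega, 40, 6), (23, F, Echo, 40, 8), (27, B, Vega, 9, 6), (28, B, Lyra, 28, 6), (35, B, Helix, 36, 6), (38, A, Helix, 29, 6), (39, B, Alpha, 35, 6)}.
Joining (Enroll ⨝ Course) and Teacher on credits yields {(16, B, Lyra, 30, 6, k2, 8), (16, B, Lyra, 30, 6, p3, 37), (16, B, Lyra, 30, 6, qa, 5), (23, A, Vega, 40, 6, k2, 8), (23, A, Vega, 40, 6, p3, 37), (23, A, Vega, 40, 6, qa, 5), (27, B, Vega, 9, 6, k2, 8), (27, B, Vega, 9, 6, p3, 37), (27, B, Vega, 9, 6, qa, 5), (28, B, Lyra, 28, 6, k2, 8), (28, B, Lyra, 28, 6, p3, 37), (28, B, Lyra, 28, 6, qa, 5), (35, B, Helix, 36, 6, k2, 8), (35, B, Helix, 36, 6, p3, 37), (35, B, Helix, 36, 6, qa, 5), (38, A, Helix, 29, 6, k2, 8), (38, A, Helix, 29, 6, p3, 37), (38, A, Helix, 29, 6, qa, 5), (39, B, Alpha, 35, 6, k2, 8), (39, B, Alpha, 35, 6, p3, 37), (39, B, Alpha, 35, 6, qa, 5)}.
σ[tid > 5]: keep tuples satisfying tid > 5 → {(16, B, Lyra, 30, 6, k2, 8), (16, B, Lyra, 30, 6, p3, 37), (23, A, Vega, 40, 6, k2, 8), (23, A, Vega, 40, 6, p3, 37), (27, B, Vega, 9, 6, k2, 8), (27, B, Vega, 9, 6, p3, 37), (28, B, Lyra, 28, 6, k2, 8), (28, B, Lyra, 28, 6, p3, 37), (35, B, Helix, 36, 6, k2, 8), (35, B, Helix, 36, 6, p3, 37), (38, A, Helix, 29, 6, k2, 8), (38, A, Helix, 29, 6, p3, 37), (39, B, Alpha, 35, 6, k2, 8), (39, B, Alpha, 35, 6, p3, 37)}
Keep only column(s) grade, room, credits (7 duplicate(s) eliminated): {(A, 23, 6), (A, 38, 6), (B, 16, 6), (B, 27, 6), (B, 28, 6), (B, 35, 6), (B, 39, 6)}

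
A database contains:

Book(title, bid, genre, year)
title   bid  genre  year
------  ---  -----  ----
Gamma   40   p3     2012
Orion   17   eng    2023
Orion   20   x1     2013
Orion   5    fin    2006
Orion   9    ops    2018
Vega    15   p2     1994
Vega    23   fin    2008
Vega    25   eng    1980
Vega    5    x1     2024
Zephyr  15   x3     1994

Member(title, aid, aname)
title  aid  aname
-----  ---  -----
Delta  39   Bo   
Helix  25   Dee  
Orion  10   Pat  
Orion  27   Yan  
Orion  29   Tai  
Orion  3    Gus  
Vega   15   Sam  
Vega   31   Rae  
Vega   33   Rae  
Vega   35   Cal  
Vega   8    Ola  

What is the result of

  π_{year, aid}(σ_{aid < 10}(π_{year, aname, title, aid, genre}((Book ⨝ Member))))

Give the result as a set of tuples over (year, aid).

Joining Book and Member on title yields {(Orion, 17, eng, 2023, 10, Pat), (Orion, 17, eng, 2023, 27, Yan), (Orion, 17, eng, 2023, 29, Tai), (Orion, 17, eng, 2023, 3, Gus), (Orion, 20, x1, 2013, 10, Pat), (Orion, 20, x1, 2013, 27, Yan), (Orion, 20, x1, 2013, 29, Tai), (Orion, 20, x1, 2013, 3, Gus), (Orion, 5, fin, 2006, 10, Pat), (Orion, 5, fin, 2006, 27, Yan), (Orion, 5, fin, 2006, 29, Tai), (Orion, 5, fin, 2006, 3, Gus), (Orion, 9, ops, 2018, 10, Pat), (Orion, 9, ops, 2018, 27, Yan), (Orion, 9, ops, 2018, 29, Tai), (Orion, 9, ops, 2018, 3, Gus), (Vega, 15, p2, 1994, 15, Sam), (Vega, 15, p2, 1994, 31, Rae), (Vega, 15, p2, 1994, 33, Rae), (Vega, 15, p2, 1994, 35, Cal), (Vega, 15, p2, 1994, 8, Ola), (Vega, 23, fin, 2008, 15, Sam), (Vega, 23, fin, 2008, 31, Rae), (Vega, 23, fin, 2008, 33, Rae), (Vega, 23, fin, 2008, 35, Cal), (Vega, 23, fin, 2008, 8, Ola), (Vega, 25, eng, 1980, 15, Sam), (Vega, 25, eng, 1980, 31, Rae), (Vega, 25, eng, 1980, 33, Rae), (Vega, 25, eng, 1980, 35, Cal), (Vega, 25, eng, 1980, 8, Ola), (Vega, 5, x1, 2024, 15, Sam), (Vega, 5, x1, 2024, 31, Rae), (Vega, 5, x1, 2024, 33, Rae), (Vega, 5, x1, 2024, 35, Cal), (Vega, 5, x1, 2024, 8, Ola)}.
π_{year, aname, title, aid, genre} gives {(1980, Cal, Vega, 35, eng), (1980, Ola, Vega, 8, eng), (1980, Rae, Vega, 31, eng), (1980, Rae, Vega, 33, eng), (1980, Sam, Vega, 15, eng), (1994, Cal, Vega, 35, p2), (1994, Ola, Vega, 8, p2), (1994, Rae, Vega, 31, p2), (1994, Rae, Vega, 33, p2), (1994, Sam, Vega, 15, p2), (2006, Gus, Orion, 3, fin), (2006, Pat, Orion, 10, fin), (2006, Tai, Orion, 29, fin), (2006, Yan, Orion, 27, fin), (2008, Cal, Vega, 35, fin), (2008, Ola, Vega, 8, fin), (2008, Rae, Vega, 31, fin), (2008, Rae, Vega, 33, fin), (2008, Sam, Vega, 15, fin), (2013, Gus, Orion, 3, x1), (2013, Pat, Orion, 10, x1), (2013, Tai, Orion, 29, x1), (2013, Yan, Orion, 27, x1), (2018, Gus, Orion, 3, ops), (2018, Pat, Orion, 10, ops), (2018, Tai, Orion, 29, ops), (2018, Yan, Orion, 27, ops), (2023, Gus, Orion, 3, eng), (2023, Pat, Orion, 10, eng), (2023, Tai, Orion, 29, eng), (2023, Yan, Orion, 27, eng), (2024, Cal, Vega, 35, x1), (2024, Ola, Vega, 8, x1), (2024, Rae, Vega, 31, x1), (2024, Rae, Vega, 33, x1), (2024, Sam, Vega, 15, x1)}.
σ[aid < 10]: keep tuples satisfying aid < 10 → {(1980, Ola, Vega, 8, eng), (1994, Ola, Vega, 8, p2), (2006, Gus, Orion, 3, fin), (2008, Ola, Vega, 8, fin), (2013, Gus, Orion, 3, x1), (2018, Gus, Orion, 3, ops), (2023, Gus, Orion, 3, eng), (2024, Ola, Vega, 8, x1)}
π_{year, aid} gives {(1980, 8), (1994, 8), (2006, 3), (2008, 8), (2013, 3), (2018, 3), (2023, 3), (2024, 8)}.

{(1980, 8), (1994, 8), (2006, 3), (2008, 8), (2013, 3), (2018, 3), (2023, 3), (2024, 8)}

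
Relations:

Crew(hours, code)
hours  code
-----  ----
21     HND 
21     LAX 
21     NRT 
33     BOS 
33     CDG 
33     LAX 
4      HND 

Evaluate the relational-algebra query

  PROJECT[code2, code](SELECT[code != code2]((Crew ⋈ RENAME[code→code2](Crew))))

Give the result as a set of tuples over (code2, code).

{(BOS, CDG), (BOS, LAX), (CDG, BOS), (CDG, LAX), (HND, LAX), (HND, NRT), (LAX, BOS), (LAX, CDG), (LAX, HND), (LAX, NRT), (NRT, HND), (NRT, LAX)}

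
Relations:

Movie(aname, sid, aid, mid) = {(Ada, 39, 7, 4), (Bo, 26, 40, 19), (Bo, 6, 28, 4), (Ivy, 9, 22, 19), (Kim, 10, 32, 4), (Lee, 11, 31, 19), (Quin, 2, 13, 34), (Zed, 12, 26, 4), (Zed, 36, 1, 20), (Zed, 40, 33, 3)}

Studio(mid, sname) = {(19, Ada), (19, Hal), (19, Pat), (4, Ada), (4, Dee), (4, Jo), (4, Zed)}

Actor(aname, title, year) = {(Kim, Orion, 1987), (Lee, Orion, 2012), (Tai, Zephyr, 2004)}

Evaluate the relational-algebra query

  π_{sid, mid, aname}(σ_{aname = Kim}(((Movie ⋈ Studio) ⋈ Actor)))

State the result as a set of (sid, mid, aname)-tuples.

Joining Movie and Studio on mid yields {(Ada, 39, 7, 4, Ada), (Ada, 39, 7, 4, Dee), (Ada, 39, 7, 4, Jo), (Ada, 39, 7, 4, Zed), (Bo, 26, 40, 19, Ada), (Bo, 26, 40, 19, Hal), (Bo, 26, 40, 19, Pat), (Bo, 6, 28, 4, Ada), (Bo, 6, 28, 4, Dee), (Bo, 6, 28, 4, Jo), (Bo, 6, 28, 4, Zed), (Ivy, 9, 22, 19, Ada), (Ivy, 9, 22, 19, Hal), (Ivy, 9, 22, 19, Pat), (Kim, 10, 32, 4, Ada), (Kim, 10, 32, 4, Dee), (Kim, 10, 32, 4, Jo), (Kim, 10, 32, 4, Zed), (Lee, 11, 31, 19, Ada), (Lee, 11, 31, 19, Hal), (Lee, 11, 31, 19, Pat), (Zed, 12, 26, 4, Ada), (Zed, 12, 26, 4, Dee), (Zed, 12, 26, 4, Jo), (Zed, 12, 26, 4, Zed)}.
Joining (Movie ⋈ Studio) and Actor on aname yields {(Kim, 10, 32, 4, Ada, Orion, 1987), (Kim, 10, 32, 4, Dee, Orion, 1987), (Kim, 10, 32, 4, Jo, Orion, 1987), (Kim, 10, 32, 4, Zed, Orion, 1987), (Lee, 11, 31, 19, Ada, Orion, 2012), (Lee, 11, 31, 19, Hal, Orion, 2012), (Lee, 11, 31, 19, Pat, Orion, 2012)}.
Selection aname = Kim: {(Kim, 10, 32, 4, Ada, Orion, 1987), (Kim, 10, 32, 4, Dee, Orion, 1987), (Kim, 10, 32, 4, Jo, Orion, 1987), (Kim, 10, 32, 4, Zed, Orion, 1987)}
Keep only column(s) sid, mid, aname (3 duplicate(s) eliminated): {(10, 4, Kim)}

{(10, 4, Kim)}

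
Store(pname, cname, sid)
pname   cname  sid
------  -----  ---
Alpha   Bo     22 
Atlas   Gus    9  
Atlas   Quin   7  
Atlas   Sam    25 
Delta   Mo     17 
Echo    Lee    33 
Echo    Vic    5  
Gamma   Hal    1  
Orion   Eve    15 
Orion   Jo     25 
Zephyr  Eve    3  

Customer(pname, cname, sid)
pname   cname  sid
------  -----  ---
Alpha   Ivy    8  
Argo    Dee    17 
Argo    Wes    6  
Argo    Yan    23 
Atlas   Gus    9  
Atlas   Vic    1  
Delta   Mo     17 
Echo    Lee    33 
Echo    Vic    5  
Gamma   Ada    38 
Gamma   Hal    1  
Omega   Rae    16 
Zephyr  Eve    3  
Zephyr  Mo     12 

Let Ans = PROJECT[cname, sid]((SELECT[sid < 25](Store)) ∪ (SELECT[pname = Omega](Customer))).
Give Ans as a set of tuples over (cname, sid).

{(Bo, 22), (Eve, 15), (Eve, 3), (Gus, 9), (Hal, 1), (Mo, 17), (Quin, 7), (Rae, 16), (Vic, 5)}

Filtering on sid < 25 leaves {(Alpha, Bo, 22), (Atlas, Gus, 9), (Atlas, Quin, 7), (Delta, Mo, 17), (Echo, Vic, 5), (Gamma, Hal, 1), (Orion, Eve, 15), (Zephyr, Eve, 3)}.
Filtering on pname = Omega leaves {(Omega, Rae, 16)}.
Set union of the two operands is {(Alpha, Bo, 22), (Atlas, Gus, 9), (Atlas, Quin, 7), (Delta, Mo, 17), (Echo, Vic, 5), (Gamma, Hal, 1), (Omega, Rae, 16), (Orion, Eve, 15), (Zephyr, Eve, 3)}.
Keep only column(s) cname, sid: {(Bo, 22), (Eve, 15), (Eve, 3), (Gus, 9), (Hal, 1), (Mo, 17), (Quin, 7), (Rae, 16), (Vic, 5)}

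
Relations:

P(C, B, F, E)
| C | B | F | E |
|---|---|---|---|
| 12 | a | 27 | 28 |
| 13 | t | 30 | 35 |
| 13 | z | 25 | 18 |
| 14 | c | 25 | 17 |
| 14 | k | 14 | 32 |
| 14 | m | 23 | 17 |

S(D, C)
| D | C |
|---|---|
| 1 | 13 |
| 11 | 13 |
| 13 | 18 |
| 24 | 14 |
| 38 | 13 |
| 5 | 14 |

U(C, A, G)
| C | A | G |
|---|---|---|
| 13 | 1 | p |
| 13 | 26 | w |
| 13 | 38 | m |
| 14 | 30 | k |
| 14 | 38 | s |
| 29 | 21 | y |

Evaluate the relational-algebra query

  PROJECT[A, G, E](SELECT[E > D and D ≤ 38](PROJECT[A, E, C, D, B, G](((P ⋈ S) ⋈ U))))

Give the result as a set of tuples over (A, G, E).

{(1, p, 18), (1, p, 35), (26, w, 18), (26, w, 35), (30, k, 17), (30, k, 32), (38, m, 18), (38, m, 35), (38, s, 17), (38, s, 32)}

Natural join on C: {(13, t, 30, 35, 1), (13, t, 30, 35, 11), (13, t, 30, 35, 38), (13, z, 25, 18, 1), (13, z, 25, 18, 11), (13, z, 25, 18, 38), (14, c, 25, 17, 24), (14, c, 25, 17, 5), (14, k, 14, 32, 24), (14, k, 14, 32, 5), (14, m, 23, 17, 24), (14, m, 23, 17, 5)}
Natural join on C: {(13, t, 30, 35, 1, 1, p), (13, t, 30, 35, 1, 26, w), (13, t, 30, 35, 1, 38, m), (13, t, 30, 35, 11, 1, p), (13, t, 30, 35, 11, 26, w), (13, t, 30, 35, 11, 38, m), (13, t, 30, 35, 38, 1, p), (13, t, 30, 35, 38, 26, w), (13, t, 30, 35, 38, 38, m), (13, z, 25, 18, 1, 1, p), (13, z, 25, 18, 1, 26, w), (13, z, 25, 18, 1, 38, m), (13, z, 25, 18, 11, 1, p), (13, z, 25, 18, 11, 26, w), (13, z, 25, 18, 11, 38, m), (13, z, 25, 18, 38, 1, p), (13, z, 25, 18, 38, 26, w), (13, z, 25, 18, 38, 38, m), (14, c, 25, 17, 24, 30, k), (14, c, 25, 17, 24, 38, s), (14, c, 25, 17, 5, 30, k), (14, c, 25, 17, 5, 38, s), (14, k, 14, 32, 24, 30, k), (14, k, 14, 32, 24, 38, s), (14, k, 14, 32, 5, 30, k), (14, k, 14, 32, 5, 38, s), (14, m, 23, 17, 24, 30, k), (14, m, 23, 17, 24, 38, s), (14, m, 23, 17, 5, 30, k), (14, m, 23, 17, 5, 38, s)}
Keep only column(s) A, E, C, D, B, G: {(1, 18, 13, 1, z, p), (1, 18, 13, 11, z, p), (1, 18, 13, 38, z, p), (1, 35, 13, 1, t, p), (1, 35, 13, 11, t, p), (1, 35, 13, 38, t, p), (26, 18, 13, 1, z, w), (26, 18, 13, 11, z, w), (26, 18, 13, 38, z, w), (26, 35, 13, 1, t, w), (26, 35, 13, 11, t, w), (26, 35, 13, 38, t, w), (30, 17, 14, 24, c, k), (30, 17, 14, 24, m, k), (30, 17, 14, 5, c, k), (30, 17, 14, 5, m, k), (30, 32, 14, 24, k, k), (30, 32, 14, 5, k, k), (38, 17, 14, 24, c, s), (38, 17, 14, 24, m, s), (38, 17, 14, 5, c, s), (38, 17, 14, 5, m, s), (38, 18, 13, 1, z, m), (38, 18, 13, 11, z, m), (38, 18, 13, 38, z, m), (38, 32, 14, 24, k, s), (38, 32, 14, 5, k, s), (38, 35, 13, 1, t, m), (38, 35, 13, 11, t, m), (38, 35, 13, 38, t, m)}
σ[E > D and D ≤ 38]: keep tuples satisfying E > D and D ≤ 38 → {(1, 18, 13, 1, z, p), (1, 18, 13, 11, z, p), (1, 35, 13, 1, t, p), (1, 35, 13, 11, t, p), (26, 18, 13, 1, z, w), (26, 18, 13, 11, z, w), (26, 35, 13, 1, t, w), (26, 35, 13, 11, t, w), (30, 17, 14, 5, c, k), (30, 17, 14, 5, m, k), (30, 32, 14, 24, k, k), (30, 32, 14, 5, k, k), (38, 17, 14, 5, c, s), (38, 17, 14, 5, m, s), (38, 18, 13, 1, z, m), (38, 18, 13, 11, z, m), (38, 32, 14, 24, k, s), (38, 32, 14, 5, k, s), (38, 35, 13, 1, t, m), (38, 35, 13, 11, t, m)}
Keep only column(s) A, G, E (10 duplicate(s) eliminated): {(1, p, 18), (1, p, 35), (26, w, 18), (26, w, 35), (30, k, 17), (30, k, 32), (38, m, 18), (38, m, 35), (38, s, 17), (38, s, 32)}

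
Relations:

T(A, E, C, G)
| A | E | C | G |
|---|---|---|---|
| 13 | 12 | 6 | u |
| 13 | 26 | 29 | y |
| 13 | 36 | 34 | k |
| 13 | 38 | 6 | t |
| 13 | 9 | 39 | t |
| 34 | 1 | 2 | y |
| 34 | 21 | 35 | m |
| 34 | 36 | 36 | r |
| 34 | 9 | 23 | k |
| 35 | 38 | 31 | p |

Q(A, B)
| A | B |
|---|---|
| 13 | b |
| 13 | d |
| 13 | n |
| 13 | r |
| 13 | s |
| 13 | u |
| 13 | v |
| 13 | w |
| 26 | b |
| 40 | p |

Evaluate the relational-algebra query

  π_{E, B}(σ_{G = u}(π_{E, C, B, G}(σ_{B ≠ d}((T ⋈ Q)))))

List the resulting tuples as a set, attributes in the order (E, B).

{(12, b), (12, n), (12, r), (12, s), (12, u), (12, v), (12, w)}

Joining T and Q on A yields {(13, 12, 6, u, b), (13, 12, 6, u, d), (13, 12, 6, u, n), (13, 12, 6, u, r), (13, 12, 6, u, s), (13, 12, 6, u, u), (13, 12, 6, u, v), (13, 12, 6, u, w), (13, 26, 29, y, b), (13, 26, 29, y, d), (13, 26, 29, y, n), (13, 26, 29, y, r), (13, 26, 29, y, s), (13, 26, 29, y, u), (13, 26, 29, y, v), (13, 26, 29, y, w), (13, 36, 34, k, b), (13, 36, 34, k, d), (13, 36, 34, k, n), (13, 36, 34, k, r), (13, 36, 34, k, s), (13, 36, 34, k, u), (13, 36, 34, k, v), (13, 36, 34, k, w), (13, 38, 6, t, b), (13, 38, 6, t, d), (13, 38, 6, t, n), (13, 38, 6, t, r), (13, 38, 6, t, s), (13, 38, 6, t, u), (13, 38, 6, t, v), (13, 38, 6, t, w), (13, 9, 39, t, b), (13, 9, 39, t, d), (13, 9, 39, t, n), (13, 9, 39, t, r), (13, 9, 39, t, s), (13, 9, 39, t, u), (13, 9, 39, t, v), (13, 9, 39, t, w)}.
Filtering on B ≠ d leaves {(13, 12, 6, u, b), (13, 12, 6, u, n), (13, 12, 6, u, r), (13, 12, 6, u, s), (13, 12, 6, u, u), (13, 12, 6, u, v), (13, 12, 6, u, w), (13, 26, 29, y, b), (13, 26, 29, y, n), (13, 26, 29, y, r), (13, 26, 29, y, s), (13, 26, 29, y, u), (13, 26, 29, y, v), (13, 26, 29, y, w), (13, 36, 34, k, b), (13, 36, 34, k, n), (13, 36, 34, k, r), (13, 36, 34, k, s), (13, 36, 34, k, u), (13, 36, 34, k, v), (13, 36, 34, k, w), (13, 38, 6, t, b), (13, 38, 6, t, n), (13, 38, 6, t, r), (13, 38, 6, t, s), (13, 38, 6, t, u), (13, 38, 6, t, v), (13, 38, 6, t, w), (13, 9, 39, t, b), (13, 9, 39, t, n), (13, 9, 39, t, r), (13, 9, 39, t, s), (13, 9, 39, t, u), (13, 9, 39, t, v), (13, 9, 39, t, w)}.
π_{E, C, B, G} gives {(12, 6, b, u), (12, 6, n, u), (12, 6, r, u), (12, 6, s, u), (12, 6, u, u), (12, 6, v, u), (12, 6, w, u), (26, 29, b, y), (26, 29, n, y), (26, 29, r, y), (26, 29, s, y), (26, 29, u, y), (26, 29, v, y), (26, 29, w, y), (36, 34, b, k), (36, 34, n, k), (36, 34, r, k), (36, 34, s, k), (36, 34, u, k), (36, 34, v, k), (36, 34, w, k), (38, 6, b, t), (38, 6, n, t), (38, 6, r, t), (38, 6, s, t), (38, 6, u, t), (38, 6, v, t), (38, 6, w, t), (9, 39, b, t), (9, 39, n, t), (9, 39, r, t), (9, 39, s, t), (9, 39, u, t), (9, 39, v, t), (9, 39, w, t)}.
Filtering on G = u leaves {(12, 6, b, u), (12, 6, n, u), (12, 6, r, u), (12, 6, s, u), (12, 6, u, u), (12, 6, v, u), (12, 6, w, u)}.
π_{E, B} gives {(12, b), (12, n), (12, r), (12, s), (12, u), (12, v), (12, w)}.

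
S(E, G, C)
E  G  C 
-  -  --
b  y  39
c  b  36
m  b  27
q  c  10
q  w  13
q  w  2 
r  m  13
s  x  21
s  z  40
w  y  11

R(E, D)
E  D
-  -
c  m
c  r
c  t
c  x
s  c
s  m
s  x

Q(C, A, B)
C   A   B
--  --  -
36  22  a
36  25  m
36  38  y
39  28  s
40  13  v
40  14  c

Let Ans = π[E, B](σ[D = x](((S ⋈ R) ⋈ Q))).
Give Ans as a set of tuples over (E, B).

Joining S and R on E yields {(c, b, 36, m), (c, b, 36, r), (c, b, 36, t), (c, b, 36, x), (s, x, 21, c), (s, x, 21, m), (s, x, 21, x), (s, z, 40, c), (s, z, 40, m), (s, z, 40, x)}.
Joining (S ⋈ R) and Q on C yields {(c, b, 36, m, 22, a), (c, b, 36, m, 25, m), (c, b, 36, m, 38, y), (c, b, 36, r, 22, a), (c, b, 36, r, 25, m), (c, b, 36, r, 38, y), (c, b, 36, t, 22, a), (c, b, 36, t, 25, m), (c, b, 36, t, 38, y), (c, b, 36, x, 22, a), (c, b, 36, x, 25, m), (c, b, 36, x, 38, y), (s, z, 40, c, 13, v), (s, z, 40, c, 14, c), (s, z, 40, m, 13, v), (s, z, 40, m, 14, c), (s, z, 40, x, 13, v), (s, z, 40, x, 14, c)}.
Filtering on D = x leaves {(c, b, 36, x, 22, a), (c, b, 36, x, 25, m), (c, b, 36, x, 38, y), (s, z, 40, x, 13, v), (s, z, 40, x, 14, c)}.
Keep only column(s) E, B: {(c, a), (c, m), (c, y), (s, c), (s, v)}

{(c, a), (c, m), (c, y), (s, c), (s, v)}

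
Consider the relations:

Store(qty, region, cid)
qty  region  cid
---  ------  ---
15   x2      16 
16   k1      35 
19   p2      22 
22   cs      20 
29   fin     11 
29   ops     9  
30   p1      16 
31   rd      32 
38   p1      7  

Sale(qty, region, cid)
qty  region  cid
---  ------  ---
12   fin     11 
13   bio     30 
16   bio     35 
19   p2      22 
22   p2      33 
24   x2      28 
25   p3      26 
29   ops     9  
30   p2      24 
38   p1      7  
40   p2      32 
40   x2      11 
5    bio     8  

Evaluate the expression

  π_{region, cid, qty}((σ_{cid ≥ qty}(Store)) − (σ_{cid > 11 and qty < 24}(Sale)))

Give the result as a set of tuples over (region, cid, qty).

Filtering on cid ≥ qty leaves {(15, x2, 16), (16, k1, 35), (19, p2, 22), (31, rd, 32)}.
Filtering on cid > 11 and qty < 24 leaves {(13, bio, 30), (16, bio, 35), (19, p2, 22), (22, p2, 33)}.
Difference: {(15, x2, 16), (16, k1, 35), (19, p2, 22), (31, rd, 32)} with {(13, bio, 30), (16, bio, 35), (19, p2, 22), (22, p2, 33)} → {(15, x2, 16), (16, k1, 35), (31, rd, 32)}
Projecting to region, cid, qty: {(k1, 35, 16), (rd, 32, 31), (x2, 16, 15)}

{(k1, 35, 16), (rd, 32, 31), (x2, 16, 15)}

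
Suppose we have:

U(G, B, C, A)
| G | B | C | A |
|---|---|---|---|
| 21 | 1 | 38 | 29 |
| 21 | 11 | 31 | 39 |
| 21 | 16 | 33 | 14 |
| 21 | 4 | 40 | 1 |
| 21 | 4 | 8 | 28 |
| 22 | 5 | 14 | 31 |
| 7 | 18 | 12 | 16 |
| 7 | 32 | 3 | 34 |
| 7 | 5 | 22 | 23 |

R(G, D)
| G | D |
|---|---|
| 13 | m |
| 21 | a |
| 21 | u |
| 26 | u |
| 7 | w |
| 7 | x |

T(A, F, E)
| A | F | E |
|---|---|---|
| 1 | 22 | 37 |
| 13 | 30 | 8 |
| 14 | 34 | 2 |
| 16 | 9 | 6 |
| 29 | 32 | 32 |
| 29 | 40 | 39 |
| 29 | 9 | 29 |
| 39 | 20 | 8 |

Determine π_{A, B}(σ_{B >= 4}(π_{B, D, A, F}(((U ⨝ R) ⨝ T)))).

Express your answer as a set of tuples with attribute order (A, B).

U ⋈ R (natural join on G): {(21, 1, 38, 29, a), (21, 1, 38, 29, u), (21, 11, 31, 39, a), (21, 11, 31, 39, u), (21, 16, 33, 14, a), (21, 16, 33, 14, u), (21, 4, 40, 1, a), (21, 4, 40, 1, u), (21, 4, 8, 28, a), (21, 4, 8, 28, u), (7, 18, 12, 16, w), (7, 18, 12, 16, x), (7, 32, 3, 34, w), (7, 32, 3, 34, x), (7, 5, 22, 23, w), (7, 5, 22, 23, x)}
(U ⨝ R) ⋈ T (natural join on A): {(21, 1, 38, 29, a, 32, 32), (21, 1, 38, 29, a, 40, 39), (21, 1, 38, 29, a, 9, 29), (21, 1, 38, 29, u, 32, 32), (21, 1, 38, 29, u, 40, 39), (21, 1, 38, 29, u, 9, 29), (21, 11, 31, 39, a, 20, 8), (21, 11, 31, 39, u, 20, 8), (21, 16, 33, 14, a, 34, 2), (21, 16, 33, 14, u, 34, 2), (21, 4, 40, 1, a, 22, 37), (21, 4, 40, 1, u, 22, 37), (7, 18, 12, 16, w, 9, 6), (7, 18, 12, 16, x, 9, 6)}
Keep only column(s) B, D, A, F: {(1, a, 29, 32), (1, a, 29, 40), (1, a, 29, 9), (1, u, 29, 32), (1, u, 29, 40), (1, u, 29, 9), (11, a, 39, 20), (11, u, 39, 20), (16, a, 14, 34), (16, u, 14, 34), (18, w, 16, 9), (18, x, 16, 9), (4, a, 1, 22), (4, u, 1, 22)}
Filtering on B >= 4 leaves {(11, a, 39, 20), (11, u, 39, 20), (16, a, 14, 34), (16, u, 14, 34), (18, w, 16, 9), (18, x, 16, 9), (4, a, 1, 22), (4, u, 1, 22)}.
Keep only column(s) A, B (4 duplicate(s) eliminated): {(1, 4), (14, 16), (16, 18), (39, 11)}

{(1, 4), (14, 16), (16, 18), (39, 11)}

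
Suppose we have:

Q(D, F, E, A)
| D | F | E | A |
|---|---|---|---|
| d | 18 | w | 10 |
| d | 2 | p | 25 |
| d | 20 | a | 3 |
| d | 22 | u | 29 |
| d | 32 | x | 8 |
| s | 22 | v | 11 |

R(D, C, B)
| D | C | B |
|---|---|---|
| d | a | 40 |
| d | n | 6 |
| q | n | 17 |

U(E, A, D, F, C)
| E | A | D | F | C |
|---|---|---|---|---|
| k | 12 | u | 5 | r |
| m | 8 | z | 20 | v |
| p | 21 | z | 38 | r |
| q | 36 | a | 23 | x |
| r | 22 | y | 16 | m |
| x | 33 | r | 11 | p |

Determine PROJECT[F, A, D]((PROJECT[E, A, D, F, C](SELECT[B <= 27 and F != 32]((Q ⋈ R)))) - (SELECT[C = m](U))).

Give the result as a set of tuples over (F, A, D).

Natural join on D: {(d, 18, w, 10, a, 40), (d, 18, w, 10, n, 6), (d, 2, p, 25, a, 40), (d, 2, p, 25, n, 6), (d, 20, a, 3, a, 40), (d, 20, a, 3, n, 6), (d, 22, u, 29, a, 40), (d, 22, u, 29, n, 6), (d, 32, x, 8, a, 40), (d, 32, x, 8, n, 6)}
Apply σ_{B <= 27 and F != 32}; surviving tuples: {(d, 18, w, 10, n, 6), (d, 2, p, 25, n, 6), (d, 20, a, 3, n, 6), (d, 22, u, 29, n, 6)}
Keep only column(s) E, A, D, F, C: {(a, 3, d, 20, n), (p, 25, d, 2, n), (u, 29, d, 22, n), (w, 10, d, 18, n)}
Apply σ_{C = m}; surviving tuples: {(r, 22, y, 16, m)}
Taking the difference: {(a, 3, d, 20, n), (p, 25, d, 2, n), (u, 29, d, 22, n), (w, 10, d, 18, n)}
Keep only column(s) F, A, D: {(18, 10, d), (2, 25, d), (20, 3, d), (22, 29, d)}

{(18, 10, d), (2, 25, d), (20, 3, d), (22, 29, d)}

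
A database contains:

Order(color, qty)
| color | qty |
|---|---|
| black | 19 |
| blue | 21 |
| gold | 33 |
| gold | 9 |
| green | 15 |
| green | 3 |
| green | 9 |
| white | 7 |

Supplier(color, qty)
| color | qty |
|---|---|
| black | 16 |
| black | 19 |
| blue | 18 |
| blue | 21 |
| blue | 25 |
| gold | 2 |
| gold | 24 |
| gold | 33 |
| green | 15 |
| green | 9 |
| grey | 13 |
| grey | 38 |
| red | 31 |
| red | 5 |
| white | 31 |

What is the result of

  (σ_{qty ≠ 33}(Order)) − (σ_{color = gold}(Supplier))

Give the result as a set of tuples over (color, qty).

{(black, 19), (blue, 21), (gold, 9), (green, 15), (green, 3), (green, 9), (white, 7)}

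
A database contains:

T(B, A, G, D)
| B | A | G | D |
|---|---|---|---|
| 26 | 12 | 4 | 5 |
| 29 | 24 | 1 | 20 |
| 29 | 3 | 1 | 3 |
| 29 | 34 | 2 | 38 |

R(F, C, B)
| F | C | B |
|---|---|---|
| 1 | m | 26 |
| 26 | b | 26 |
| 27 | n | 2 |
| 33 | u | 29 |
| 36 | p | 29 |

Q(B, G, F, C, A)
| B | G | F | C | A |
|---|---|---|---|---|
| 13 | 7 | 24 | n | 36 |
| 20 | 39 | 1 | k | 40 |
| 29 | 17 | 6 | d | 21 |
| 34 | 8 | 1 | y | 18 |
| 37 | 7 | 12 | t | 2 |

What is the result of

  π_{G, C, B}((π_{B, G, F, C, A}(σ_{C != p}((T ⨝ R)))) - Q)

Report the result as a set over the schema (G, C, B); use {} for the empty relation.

{(1, u, 29), (2, u, 29), (4, b, 26), (4, m, 26)}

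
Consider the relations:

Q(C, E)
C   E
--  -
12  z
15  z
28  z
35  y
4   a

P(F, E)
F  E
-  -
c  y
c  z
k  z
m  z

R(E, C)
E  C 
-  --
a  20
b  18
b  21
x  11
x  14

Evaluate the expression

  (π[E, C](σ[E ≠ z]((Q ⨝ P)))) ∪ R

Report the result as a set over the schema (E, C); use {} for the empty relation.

{(a, 20), (b, 18), (b, 21), (x, 11), (x, 14), (y, 35)}

Q ⋈ P (natural join on E): {(12, z, c), (12, z, k), (12, z, m), (15, z, c), (15, z, k), (15, z, m), (28, z, c), (28, z, k), (28, z, m), (35, y, c)}
σ[E ≠ z]: keep tuples satisfying E ≠ z → {(35, y, c)}
π_{E, C} gives {(y, 35)}.
Union: {(y, 35)} with {(a, 20), (b, 18), (b, 21), (x, 11), (x, 14)} → {(a, 20), (b, 18), (b, 21), (x, 11), (x, 14), (y, 35)}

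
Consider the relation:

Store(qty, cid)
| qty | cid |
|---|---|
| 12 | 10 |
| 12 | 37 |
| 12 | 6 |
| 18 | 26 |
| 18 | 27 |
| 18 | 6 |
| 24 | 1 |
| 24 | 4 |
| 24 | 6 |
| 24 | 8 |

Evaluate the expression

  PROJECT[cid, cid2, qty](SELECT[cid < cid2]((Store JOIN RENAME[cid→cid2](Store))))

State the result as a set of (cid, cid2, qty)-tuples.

ρ[cid→cid2]: schema becomes (qty, cid2); tuples unchanged.
Natural join on qty: {(12, 10, 10), (12, 10, 37), (12, 10, 6), (12, 37, 10), (12, 37, 37), (12, 37, 6), (12, 6, 10), (12, 6, 37), (12, 6, 6), (18, 26, 26), (18, 26, 27), (18, 26, 6), (18, 27, 26), (18, 27, 27), (18, 27, 6), (18, 6, 26), (18, 6, 27), (18, 6, 6), (24, 1, 1), (24, 1, 4), (24, 1, 6), (24, 1, 8), (24, 4, 1), (24, 4, 4), (24, 4, 6), (24, 4, 8), (24, 6, 1), (24, 6, 4), (24, 6, 6), (24, 6, 8), (24, 8, 1), (24, 8, 4), (24, 8, 6), (24, 8, 8)}
σ[cid < cid2]: keep tuples satisfying cid < cid2 → {(12, 10, 37), (12, 6, 10), (12, 6, 37), (18, 26, 27), (18, 6, 26), (18, 6, 27), (24, 1, 4), (24, 1, 6), (24, 1, 8), (24, 4, 6), (24, 4, 8), (24, 6, 8)}
Keep only column(s) cid, cid2, qty: {(1, 4, 24), (1, 6, 24), (1, 8, 24), (10, 37, 12), (26, 27, 18), (4, 6, 24), (4, 8, 24), (6, 10, 12), (6, 26, 18), (6, 27, 18), (6, 37, 12), (6, 8, 24)}

{(1, 4, 24), (1, 6, 24), (1, 8, 24), (10, 37, 12), (26, 27, 18), (4, 6, 24), (4, 8, 24), (6, 10, 12), (6, 26, 18), (6, 27, 18), (6, 37, 12), (6, 8, 24)}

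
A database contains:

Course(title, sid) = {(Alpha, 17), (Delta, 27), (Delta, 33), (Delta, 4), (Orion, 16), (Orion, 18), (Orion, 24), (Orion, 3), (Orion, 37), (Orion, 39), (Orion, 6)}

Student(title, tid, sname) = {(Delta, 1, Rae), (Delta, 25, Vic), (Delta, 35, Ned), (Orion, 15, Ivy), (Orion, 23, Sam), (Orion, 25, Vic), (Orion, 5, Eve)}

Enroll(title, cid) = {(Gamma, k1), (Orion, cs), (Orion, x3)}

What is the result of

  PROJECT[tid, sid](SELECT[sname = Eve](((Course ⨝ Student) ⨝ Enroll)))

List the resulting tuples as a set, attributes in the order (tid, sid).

Natural join on title: {(Delta, 27, 1, Rae), (Delta, 27, 25, Vic), (Delta, 27, 35, Ned), (Delta, 33, 1, Rae), (Delta, 33, 25, Vic), (Delta, 33, 35, Ned), (Delta, 4, 1, Rae), (Delta, 4, 25, Vic), (Delta, 4, 35, Ned), (Orion, 16, 15, Ivy), (Orion, 16, 23, Sam), (Orion, 16, 25, Vic), (Orion, 16, 5, Eve), (Orion, 18, 15, Ivy), (Orion, 18, 23, Sam), (Orion, 18, 25, Vic), (Orion, 18, 5, Eve), (Orion, 24, 15, Ivy), (Orion, 24, 23, Sam), (Orion, 24, 25, Vic), (Orion, 24, 5, Eve), (Orion, 3, 15, Ivy), (Orion, 3, 23, Sam), (Orion, 3, 25, Vic), (Orion, 3, 5, Eve), (Orion, 37, 15, Ivy), (Orion, 37, 23, Sam), (Orion, 37, 25, Vic), (Orion, 37, 5, Eve), (Orion, 39, 15, Ivy), (Orion, 39, 23, Sam), (Orion, 39, 25, Vic), (Orion, 39, 5, Eve), (Orion, 6, 15, Ivy), (Orion, 6, 23, Sam), (Orion, 6, 25, Vic), (Orion, 6, 5, Eve)}
Natural join on title: {(Orion, 16, 15, Ivy, cs), (Orion, 16, 15, Ivy, x3), (Orion, 16, 23, Sam, cs), (Orion, 16, 23, Sam, x3), (Orion, 16, 25, Vic, cs), (Orion, 16, 25, Vic, x3), (Orion, 16, 5, Eve, cs), (Orion, 16, 5, Eve, x3), (Orion, 18, 15, Ivy, cs), (Orion, 18, 15, Ivy, x3), (Orion, 18, 23, Sam, cs), (Orion, 18, 23, Sam, x3), (Orion, 18, 25, Vic, cs), (Orion, 18, 25, Vic, x3), (Orion, 18, 5, Eve, cs), (Orion, 18, 5, Eve, x3), (Orion, 24, 15, Ivy, cs), (Orion, 24, 15, Ivy, x3), (Orion, 24, 23, Sam, cs), (Orion, 24, 23, Sam, x3), (Orion, 24, 25, Vic, cs), (Orion, 24, 25, Vic, x3), (Orion, 24, 5, Eve, cs), (Orion, 24, 5, Eve, x3), (Orion, 3, 15, Ivy, cs), (Orion, 3, 15, Ivy, x3), (Orion, 3, 23, Sam, cs), (Orion, 3, 23, Sam, x3), (Orion, 3, 25, Vic, cs), (Orion, 3, 25, Vic, x3), (Orion, 3, 5, Eve, cs), (Orion, 3, 5, Eve, x3), (Orion, 37, 15, Ivy, cs), (Orion, 37, 15, Ivy, x3), (Orion, 37, 23, Sam, cs), (Orion, 37, 23, Sam, x3), (Orion, 37, 25, Vic, cs), (Orion, 37, 25, Vic, x3), (Orion, 37, 5, Eve, cs), (Orion, 37, 5, Eve, x3), (Orion, 39, 15, Ivy, cs), (Orion, 39, 15, Ivy, x3), (Orion, 39, 23, Sam, cs), (Orion, 39, 23, Sam, x3), (Orion, 39, 25, Vic, cs), (Orion, 39, 25, Vic, x3), (Orion, 39, 5, Eve, cs), (Orion, 39, 5, Eve, x3), (Orion, 6, 15, Ivy, cs), (Orion, 6, 15, Ivy, x3), (Orion, 6, 23, Sam, cs), (Orion, 6, 23, Sam, x3), (Orion, 6, 25, Vic, cs), (Orion, 6, 25, Vic, x3), (Orion, 6, 5, Eve, cs), (Orion, 6, 5, Eve, x3)}
σ[sname = Eve]: keep tuples satisfying sname = Eve → {(Orion, 16, 5, Eve, cs), (Orion, 16, 5, Eve, x3), (Orion, 18, 5, Eve, cs), (Orion, 18, 5, Eve, x3), (Orion, 24, 5, Eve, cs), (Orion, 24, 5, Eve, x3), (Orion, 3, 5, Eve, cs), (Orion, 3, 5, Eve, x3), (Orion, 37, 5, Eve, cs), (Orion, 37, 5, Eve, x3), (Orion, 39, 5, Eve, cs), (Orion, 39, 5, Eve, x3), (Orion, 6, 5, Eve, cs), (Orion, 6, 5, Eve, x3)}
Projecting to tid, sid (7 duplicate(s) eliminated): {(5, 16), (5, 18), (5, 24), (5, 3), (5, 37), (5, 39), (5, 6)}

{(5, 16), (5, 18), (5, 24), (5, 3), (5, 37), (5, 39), (5, 6)}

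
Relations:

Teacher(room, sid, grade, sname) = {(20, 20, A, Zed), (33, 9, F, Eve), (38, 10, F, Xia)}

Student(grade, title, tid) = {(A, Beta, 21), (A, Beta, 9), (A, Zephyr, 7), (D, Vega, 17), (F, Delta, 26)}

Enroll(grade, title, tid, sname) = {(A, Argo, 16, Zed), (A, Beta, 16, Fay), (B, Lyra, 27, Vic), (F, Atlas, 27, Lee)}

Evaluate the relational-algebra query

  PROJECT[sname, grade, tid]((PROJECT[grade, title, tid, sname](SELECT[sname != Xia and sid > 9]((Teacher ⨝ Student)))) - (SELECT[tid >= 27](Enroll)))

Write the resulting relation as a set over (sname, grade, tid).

Joining Teacher and Student on grade yields {(20, 20, A, Zed, Beta, 21), (20, 20, A, Zed, Beta, 9), (20, 20, A, Zed, Zephyr, 7), (33, 9, F, Eve, Delta, 26), (38, 10, F, Xia, Delta, 26)}.
Apply σ_{sname != Xia and sid > 9}; surviving tuples: {(20, 20, A, Zed, Beta, 21), (20, 20, A, Zed, Beta, 9), (20, 20, A, Zed, Zephyr, 7)}
π[grade, title, tid, sname]: project onto (grade, title, tid, sname) → {(A, Beta, 21, Zed), (A, Beta, 9, Zed), (A, Zephyr, 7, Zed)}
Apply σ_{tid >= 27}; surviving tuples: {(B, Lyra, 27, Vic), (F, Atlas, 27, Lee)}
Difference: {(A, Beta, 21, Zed), (A, Beta, 9, Zed), (A, Zephyr, 7, Zed)} with {(B, Lyra, 27, Vic), (F, Atlas, 27, Lee)} → {(A, Beta, 21, Zed), (A, Beta, 9, Zed), (A, Zephyr, 7, Zed)}
π[sname, grade, tid]: project onto (sname, grade, tid) → {(Zed, A, 21), (Zed, A, 7), (Zed, A, 9)}

{(Zed, A, 21), (Zed, A, 7), (Zed, A, 9)}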